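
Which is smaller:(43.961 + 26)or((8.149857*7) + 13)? (43.961 + 26)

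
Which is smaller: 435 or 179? 179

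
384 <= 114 False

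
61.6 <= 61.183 False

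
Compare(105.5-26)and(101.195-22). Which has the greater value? (105.5-26)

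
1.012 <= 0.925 False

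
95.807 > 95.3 True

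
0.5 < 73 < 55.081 False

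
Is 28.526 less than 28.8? Yes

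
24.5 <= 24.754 True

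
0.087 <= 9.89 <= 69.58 True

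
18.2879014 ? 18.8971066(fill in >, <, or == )<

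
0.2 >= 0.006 True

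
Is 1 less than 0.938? No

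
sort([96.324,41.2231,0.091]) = [0.091,41.2231,96.324]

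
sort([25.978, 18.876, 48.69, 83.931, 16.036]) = [16.036, 18.876, 25.978, 48.69, 83.931]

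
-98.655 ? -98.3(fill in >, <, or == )<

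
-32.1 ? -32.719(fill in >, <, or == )>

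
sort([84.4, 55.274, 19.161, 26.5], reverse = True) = [84.4, 55.274, 26.5, 19.161]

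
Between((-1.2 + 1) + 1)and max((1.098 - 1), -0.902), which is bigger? ((-1.2 + 1) + 1)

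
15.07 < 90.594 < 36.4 False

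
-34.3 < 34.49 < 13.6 False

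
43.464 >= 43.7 False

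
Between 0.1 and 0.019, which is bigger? 0.1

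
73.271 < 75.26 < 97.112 True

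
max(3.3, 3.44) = 3.44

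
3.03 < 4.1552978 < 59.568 True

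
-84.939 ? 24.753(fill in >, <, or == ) <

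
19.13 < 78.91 True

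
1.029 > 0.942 True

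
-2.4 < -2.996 False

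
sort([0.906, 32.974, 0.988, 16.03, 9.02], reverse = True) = [32.974, 16.03, 9.02, 0.988, 0.906]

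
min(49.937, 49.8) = 49.8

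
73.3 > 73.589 False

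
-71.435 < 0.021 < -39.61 False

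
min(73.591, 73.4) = 73.4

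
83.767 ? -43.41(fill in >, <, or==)>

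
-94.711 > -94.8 True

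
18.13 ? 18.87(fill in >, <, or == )<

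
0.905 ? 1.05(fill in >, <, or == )<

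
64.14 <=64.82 True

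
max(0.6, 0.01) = 0.6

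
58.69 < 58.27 False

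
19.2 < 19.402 True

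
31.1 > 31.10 False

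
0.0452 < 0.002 False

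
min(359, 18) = 18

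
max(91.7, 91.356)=91.7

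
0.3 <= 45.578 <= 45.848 True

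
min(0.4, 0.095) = 0.095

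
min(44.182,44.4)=44.182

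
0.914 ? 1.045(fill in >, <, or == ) <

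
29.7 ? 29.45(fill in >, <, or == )>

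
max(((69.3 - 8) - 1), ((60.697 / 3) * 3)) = 60.697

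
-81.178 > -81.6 True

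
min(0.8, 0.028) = 0.028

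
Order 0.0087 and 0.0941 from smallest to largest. 0.0087, 0.0941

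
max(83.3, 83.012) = 83.3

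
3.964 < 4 True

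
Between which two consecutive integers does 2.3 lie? 2 and 3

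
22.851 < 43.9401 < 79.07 True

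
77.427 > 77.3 True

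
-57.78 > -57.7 False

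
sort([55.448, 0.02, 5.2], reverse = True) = [55.448, 5.2, 0.02]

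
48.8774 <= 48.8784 True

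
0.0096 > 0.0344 False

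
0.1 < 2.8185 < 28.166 True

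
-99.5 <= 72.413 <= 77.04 True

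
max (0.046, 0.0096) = 0.046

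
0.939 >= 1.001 False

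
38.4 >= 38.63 False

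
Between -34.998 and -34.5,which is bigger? -34.5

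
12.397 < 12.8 True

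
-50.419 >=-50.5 True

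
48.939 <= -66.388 False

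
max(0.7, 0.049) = 0.7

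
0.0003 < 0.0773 True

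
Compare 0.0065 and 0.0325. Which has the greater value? 0.0325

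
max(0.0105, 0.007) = 0.0105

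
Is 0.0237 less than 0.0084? No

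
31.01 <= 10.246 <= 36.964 False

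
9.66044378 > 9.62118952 True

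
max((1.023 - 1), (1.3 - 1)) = 0.3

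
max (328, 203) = 328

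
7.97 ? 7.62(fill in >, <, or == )>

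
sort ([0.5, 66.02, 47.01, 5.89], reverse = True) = [66.02, 47.01, 5.89, 0.5]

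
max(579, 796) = 796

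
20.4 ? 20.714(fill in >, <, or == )<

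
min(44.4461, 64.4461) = 44.4461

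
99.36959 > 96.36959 True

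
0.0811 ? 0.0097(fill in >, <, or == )>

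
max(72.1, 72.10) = 72.10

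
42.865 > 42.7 True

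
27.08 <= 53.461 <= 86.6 True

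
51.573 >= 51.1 True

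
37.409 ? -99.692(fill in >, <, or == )>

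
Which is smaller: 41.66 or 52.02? 41.66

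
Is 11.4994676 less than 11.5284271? Yes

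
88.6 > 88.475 True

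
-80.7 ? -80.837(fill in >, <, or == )>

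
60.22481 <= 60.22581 True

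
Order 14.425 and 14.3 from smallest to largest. 14.3, 14.425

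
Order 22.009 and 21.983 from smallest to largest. 21.983, 22.009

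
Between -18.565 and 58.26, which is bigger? 58.26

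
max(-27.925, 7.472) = 7.472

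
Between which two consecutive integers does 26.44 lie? 26 and 27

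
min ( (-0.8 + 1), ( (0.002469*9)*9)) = 0.199989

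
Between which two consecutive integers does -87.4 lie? -88 and -87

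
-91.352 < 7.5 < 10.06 True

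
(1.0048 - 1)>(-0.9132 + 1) False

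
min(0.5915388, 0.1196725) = 0.1196725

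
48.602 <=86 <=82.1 False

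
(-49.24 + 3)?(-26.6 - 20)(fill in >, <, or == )>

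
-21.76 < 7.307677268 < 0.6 False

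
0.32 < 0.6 True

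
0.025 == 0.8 False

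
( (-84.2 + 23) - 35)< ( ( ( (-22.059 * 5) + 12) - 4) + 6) False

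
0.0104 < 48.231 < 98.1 True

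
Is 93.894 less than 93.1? No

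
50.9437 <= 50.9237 False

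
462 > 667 False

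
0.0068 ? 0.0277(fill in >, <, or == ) <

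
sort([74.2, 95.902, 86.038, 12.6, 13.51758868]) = [12.6, 13.51758868, 74.2, 86.038, 95.902]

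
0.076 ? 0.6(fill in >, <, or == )<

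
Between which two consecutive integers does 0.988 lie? 0 and 1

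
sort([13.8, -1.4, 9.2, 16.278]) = [-1.4, 9.2, 13.8, 16.278]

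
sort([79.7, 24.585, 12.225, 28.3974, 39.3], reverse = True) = [79.7, 39.3, 28.3974, 24.585, 12.225]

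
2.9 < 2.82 False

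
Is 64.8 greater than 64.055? Yes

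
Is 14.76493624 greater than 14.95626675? No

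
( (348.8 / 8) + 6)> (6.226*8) False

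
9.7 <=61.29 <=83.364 True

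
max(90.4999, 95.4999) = 95.4999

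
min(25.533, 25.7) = 25.533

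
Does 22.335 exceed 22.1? Yes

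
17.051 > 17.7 False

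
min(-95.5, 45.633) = -95.5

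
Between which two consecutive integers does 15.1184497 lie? 15 and 16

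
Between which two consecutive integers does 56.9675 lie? 56 and 57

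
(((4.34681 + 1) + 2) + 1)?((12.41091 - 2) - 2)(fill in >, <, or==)<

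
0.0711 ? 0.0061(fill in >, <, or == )>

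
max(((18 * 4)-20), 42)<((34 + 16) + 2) False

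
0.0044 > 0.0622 False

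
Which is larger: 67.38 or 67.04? 67.38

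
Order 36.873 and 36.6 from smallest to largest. 36.6, 36.873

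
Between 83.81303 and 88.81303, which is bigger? 88.81303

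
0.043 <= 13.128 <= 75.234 True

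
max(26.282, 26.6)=26.6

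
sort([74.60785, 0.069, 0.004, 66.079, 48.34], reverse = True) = [74.60785, 66.079, 48.34, 0.069, 0.004]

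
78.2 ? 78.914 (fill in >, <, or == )<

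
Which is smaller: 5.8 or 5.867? 5.8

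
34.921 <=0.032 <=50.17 False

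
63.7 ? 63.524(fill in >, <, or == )>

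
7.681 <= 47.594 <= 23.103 False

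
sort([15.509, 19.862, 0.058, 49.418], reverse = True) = [49.418, 19.862, 15.509, 0.058]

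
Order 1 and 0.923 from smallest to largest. 0.923,1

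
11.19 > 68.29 False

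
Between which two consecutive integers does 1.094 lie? 1 and 2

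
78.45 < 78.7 True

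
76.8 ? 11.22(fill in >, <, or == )>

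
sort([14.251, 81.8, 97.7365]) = [14.251, 81.8, 97.7365]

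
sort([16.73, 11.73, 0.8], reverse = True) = [16.73, 11.73, 0.8]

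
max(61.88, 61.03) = 61.88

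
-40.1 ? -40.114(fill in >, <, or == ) >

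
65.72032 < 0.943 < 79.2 False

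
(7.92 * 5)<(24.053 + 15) False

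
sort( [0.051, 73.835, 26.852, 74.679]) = [0.051, 26.852, 73.835, 74.679]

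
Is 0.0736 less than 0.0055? No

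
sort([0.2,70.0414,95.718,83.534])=[0.2,70.0414,83.534,95.718]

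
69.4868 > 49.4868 True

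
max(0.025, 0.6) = 0.6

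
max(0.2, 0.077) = 0.2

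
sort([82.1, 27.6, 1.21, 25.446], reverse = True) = [82.1, 27.6, 25.446, 1.21]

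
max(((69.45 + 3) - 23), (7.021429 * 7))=49.45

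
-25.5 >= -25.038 False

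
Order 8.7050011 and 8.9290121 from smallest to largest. 8.7050011, 8.9290121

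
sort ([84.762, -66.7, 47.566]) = [-66.7, 47.566, 84.762]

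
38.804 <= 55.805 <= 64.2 True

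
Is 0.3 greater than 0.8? No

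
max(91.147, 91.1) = 91.147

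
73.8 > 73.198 True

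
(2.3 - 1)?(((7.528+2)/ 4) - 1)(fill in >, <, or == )<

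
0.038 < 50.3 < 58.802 True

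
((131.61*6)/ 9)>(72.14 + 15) True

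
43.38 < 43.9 True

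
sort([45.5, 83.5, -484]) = [-484, 45.5, 83.5]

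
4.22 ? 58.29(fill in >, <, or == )<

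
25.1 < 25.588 True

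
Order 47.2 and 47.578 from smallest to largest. 47.2, 47.578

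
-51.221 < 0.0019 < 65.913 True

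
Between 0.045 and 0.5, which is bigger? 0.5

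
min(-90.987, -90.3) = -90.987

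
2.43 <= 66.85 True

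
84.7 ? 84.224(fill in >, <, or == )>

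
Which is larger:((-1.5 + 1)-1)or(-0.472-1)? (-0.472-1)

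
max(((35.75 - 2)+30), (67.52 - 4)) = 63.75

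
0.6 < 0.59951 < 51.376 False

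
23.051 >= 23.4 False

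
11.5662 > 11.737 False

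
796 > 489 True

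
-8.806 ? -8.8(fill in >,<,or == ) <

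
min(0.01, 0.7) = 0.01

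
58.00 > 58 False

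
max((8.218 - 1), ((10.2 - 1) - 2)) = 7.218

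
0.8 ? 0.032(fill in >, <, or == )>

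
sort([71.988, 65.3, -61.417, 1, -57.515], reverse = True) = [71.988, 65.3, 1, -57.515, -61.417]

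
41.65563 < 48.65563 True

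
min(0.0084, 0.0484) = 0.0084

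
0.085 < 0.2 True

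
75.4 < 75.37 False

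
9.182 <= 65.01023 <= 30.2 False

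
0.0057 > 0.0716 False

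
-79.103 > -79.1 False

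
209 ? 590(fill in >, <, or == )<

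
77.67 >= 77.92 False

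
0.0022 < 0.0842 True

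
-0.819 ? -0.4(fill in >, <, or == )<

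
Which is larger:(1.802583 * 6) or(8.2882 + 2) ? (1.802583 * 6)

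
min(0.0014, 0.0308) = 0.0014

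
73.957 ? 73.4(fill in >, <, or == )>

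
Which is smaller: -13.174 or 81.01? -13.174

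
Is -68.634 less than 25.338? Yes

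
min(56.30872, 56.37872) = 56.30872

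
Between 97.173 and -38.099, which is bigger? 97.173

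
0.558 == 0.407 False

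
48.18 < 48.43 True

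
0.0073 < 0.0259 True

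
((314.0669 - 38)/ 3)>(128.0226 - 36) False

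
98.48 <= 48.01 False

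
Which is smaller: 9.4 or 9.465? 9.4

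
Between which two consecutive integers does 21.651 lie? 21 and 22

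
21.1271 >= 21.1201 True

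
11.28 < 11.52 True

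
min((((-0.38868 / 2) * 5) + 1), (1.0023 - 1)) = 0.0023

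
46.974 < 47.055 True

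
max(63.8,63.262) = 63.8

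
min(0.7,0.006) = 0.006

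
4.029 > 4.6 False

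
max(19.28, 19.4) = 19.4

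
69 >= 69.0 True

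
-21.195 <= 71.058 True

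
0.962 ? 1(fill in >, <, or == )<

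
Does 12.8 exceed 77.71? No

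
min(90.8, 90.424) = 90.424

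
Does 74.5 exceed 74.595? No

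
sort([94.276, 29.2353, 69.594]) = [29.2353, 69.594, 94.276]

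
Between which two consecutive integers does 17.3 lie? 17 and 18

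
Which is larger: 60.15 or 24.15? 60.15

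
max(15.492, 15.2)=15.492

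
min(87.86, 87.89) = 87.86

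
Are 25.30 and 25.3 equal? Yes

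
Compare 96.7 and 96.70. They are equal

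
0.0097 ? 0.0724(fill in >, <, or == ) <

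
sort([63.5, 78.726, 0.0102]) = [0.0102, 63.5, 78.726]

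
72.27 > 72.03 True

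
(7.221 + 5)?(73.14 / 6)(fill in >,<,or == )>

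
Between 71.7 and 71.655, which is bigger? 71.7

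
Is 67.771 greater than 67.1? Yes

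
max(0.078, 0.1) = 0.1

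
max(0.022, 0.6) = 0.6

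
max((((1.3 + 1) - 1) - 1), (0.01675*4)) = 0.3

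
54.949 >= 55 False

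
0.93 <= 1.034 True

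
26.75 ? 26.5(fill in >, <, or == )>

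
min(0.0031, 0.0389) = 0.0031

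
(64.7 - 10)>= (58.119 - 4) True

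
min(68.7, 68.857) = 68.7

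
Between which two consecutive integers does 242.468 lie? 242 and 243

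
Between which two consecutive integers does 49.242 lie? 49 and 50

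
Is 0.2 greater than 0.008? Yes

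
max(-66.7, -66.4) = -66.4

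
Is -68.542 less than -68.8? No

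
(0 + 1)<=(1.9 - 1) False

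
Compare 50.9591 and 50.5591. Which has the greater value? 50.9591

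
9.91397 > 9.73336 True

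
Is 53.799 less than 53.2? No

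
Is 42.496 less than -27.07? No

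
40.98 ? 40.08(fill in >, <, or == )>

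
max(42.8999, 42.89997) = 42.89997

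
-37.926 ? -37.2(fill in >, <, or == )<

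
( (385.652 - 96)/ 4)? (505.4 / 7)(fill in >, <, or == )>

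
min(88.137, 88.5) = 88.137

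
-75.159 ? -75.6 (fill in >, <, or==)>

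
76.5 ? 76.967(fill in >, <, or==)<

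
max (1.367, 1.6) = 1.6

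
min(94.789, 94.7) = 94.7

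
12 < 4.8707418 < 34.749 False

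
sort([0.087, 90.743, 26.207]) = [0.087, 26.207, 90.743]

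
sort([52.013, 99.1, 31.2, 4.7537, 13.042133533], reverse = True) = [99.1, 52.013, 31.2, 13.042133533, 4.7537]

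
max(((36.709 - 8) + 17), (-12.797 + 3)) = 45.709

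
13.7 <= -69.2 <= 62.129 False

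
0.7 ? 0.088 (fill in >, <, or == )>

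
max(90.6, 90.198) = 90.6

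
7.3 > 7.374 False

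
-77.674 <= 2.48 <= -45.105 False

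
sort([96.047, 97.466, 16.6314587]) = [16.6314587, 96.047, 97.466]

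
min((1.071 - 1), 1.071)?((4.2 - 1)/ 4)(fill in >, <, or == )<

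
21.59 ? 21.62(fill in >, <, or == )<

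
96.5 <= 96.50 True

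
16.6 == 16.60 True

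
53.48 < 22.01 False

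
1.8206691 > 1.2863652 True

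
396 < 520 True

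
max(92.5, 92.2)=92.5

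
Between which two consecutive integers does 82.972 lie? 82 and 83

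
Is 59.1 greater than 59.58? No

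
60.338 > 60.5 False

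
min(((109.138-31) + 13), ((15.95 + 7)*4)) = 91.138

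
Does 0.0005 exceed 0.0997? No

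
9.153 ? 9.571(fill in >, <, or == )<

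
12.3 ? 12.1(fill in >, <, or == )>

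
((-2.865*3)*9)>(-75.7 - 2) True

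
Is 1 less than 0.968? No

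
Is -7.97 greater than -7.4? No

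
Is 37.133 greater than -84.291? Yes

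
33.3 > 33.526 False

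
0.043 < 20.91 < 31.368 True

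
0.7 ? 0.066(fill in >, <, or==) >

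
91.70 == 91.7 True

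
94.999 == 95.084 False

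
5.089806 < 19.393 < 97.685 True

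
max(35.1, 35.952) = 35.952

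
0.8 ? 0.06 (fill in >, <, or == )>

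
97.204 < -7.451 False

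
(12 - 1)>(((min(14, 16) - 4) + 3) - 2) False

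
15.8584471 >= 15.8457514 True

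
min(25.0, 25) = 25.0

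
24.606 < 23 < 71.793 False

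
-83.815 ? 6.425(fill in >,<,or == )<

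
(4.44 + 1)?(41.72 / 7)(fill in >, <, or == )<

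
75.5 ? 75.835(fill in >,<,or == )<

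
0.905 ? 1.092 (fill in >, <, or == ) <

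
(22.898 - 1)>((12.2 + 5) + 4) True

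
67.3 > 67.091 True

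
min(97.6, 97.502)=97.502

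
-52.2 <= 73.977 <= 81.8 True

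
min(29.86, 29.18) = 29.18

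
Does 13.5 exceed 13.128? Yes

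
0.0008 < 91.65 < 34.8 False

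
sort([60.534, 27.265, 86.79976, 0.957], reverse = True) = [86.79976, 60.534, 27.265, 0.957]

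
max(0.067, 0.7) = 0.7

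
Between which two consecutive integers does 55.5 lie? 55 and 56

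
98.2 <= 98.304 True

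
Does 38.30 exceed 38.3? No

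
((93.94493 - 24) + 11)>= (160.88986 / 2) True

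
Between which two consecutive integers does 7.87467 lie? 7 and 8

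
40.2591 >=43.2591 False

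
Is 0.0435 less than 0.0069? No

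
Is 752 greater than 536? Yes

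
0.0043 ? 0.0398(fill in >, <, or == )<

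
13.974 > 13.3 True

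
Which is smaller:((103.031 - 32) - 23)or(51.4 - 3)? ((103.031 - 32) - 23)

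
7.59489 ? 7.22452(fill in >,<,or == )>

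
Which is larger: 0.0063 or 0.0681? 0.0681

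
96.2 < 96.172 False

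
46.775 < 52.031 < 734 True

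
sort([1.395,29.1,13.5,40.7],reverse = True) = [40.7,29.1,13.5,1.395]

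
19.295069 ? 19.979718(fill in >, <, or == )<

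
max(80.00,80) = 80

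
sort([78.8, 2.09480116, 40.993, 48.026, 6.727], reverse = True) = [78.8, 48.026, 40.993, 6.727, 2.09480116]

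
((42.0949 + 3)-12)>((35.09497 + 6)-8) False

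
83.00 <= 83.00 True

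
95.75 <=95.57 False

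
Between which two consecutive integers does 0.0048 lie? 0 and 1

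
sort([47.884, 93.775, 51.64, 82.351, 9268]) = [47.884, 51.64, 82.351, 93.775, 9268]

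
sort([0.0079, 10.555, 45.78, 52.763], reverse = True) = [52.763, 45.78, 10.555, 0.0079]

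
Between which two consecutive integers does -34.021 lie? -35 and -34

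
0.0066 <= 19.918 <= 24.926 True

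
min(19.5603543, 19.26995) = 19.26995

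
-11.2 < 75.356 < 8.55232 False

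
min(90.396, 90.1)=90.1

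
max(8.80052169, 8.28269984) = 8.80052169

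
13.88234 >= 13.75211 True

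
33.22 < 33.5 True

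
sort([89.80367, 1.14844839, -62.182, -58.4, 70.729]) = [-62.182, -58.4, 1.14844839, 70.729, 89.80367]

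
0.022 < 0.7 True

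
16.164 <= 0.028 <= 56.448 False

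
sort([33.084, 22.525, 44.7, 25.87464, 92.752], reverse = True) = [92.752, 44.7, 33.084, 25.87464, 22.525]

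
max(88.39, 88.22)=88.39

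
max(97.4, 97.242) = 97.4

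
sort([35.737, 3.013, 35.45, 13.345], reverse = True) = [35.737, 35.45, 13.345, 3.013]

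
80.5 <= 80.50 True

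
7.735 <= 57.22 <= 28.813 False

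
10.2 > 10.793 False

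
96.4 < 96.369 False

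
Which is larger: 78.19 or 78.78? 78.78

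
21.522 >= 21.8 False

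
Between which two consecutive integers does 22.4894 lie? 22 and 23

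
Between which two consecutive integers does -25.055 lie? -26 and -25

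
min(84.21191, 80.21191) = 80.21191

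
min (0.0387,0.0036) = 0.0036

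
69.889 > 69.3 True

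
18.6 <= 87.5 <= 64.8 False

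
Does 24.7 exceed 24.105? Yes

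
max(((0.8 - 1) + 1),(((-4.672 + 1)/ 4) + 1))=0.8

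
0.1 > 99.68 False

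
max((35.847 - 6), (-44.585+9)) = 29.847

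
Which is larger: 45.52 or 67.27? 67.27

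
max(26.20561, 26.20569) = 26.20569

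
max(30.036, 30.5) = 30.5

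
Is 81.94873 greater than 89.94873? No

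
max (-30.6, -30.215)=-30.215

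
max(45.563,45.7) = 45.7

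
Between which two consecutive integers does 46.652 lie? 46 and 47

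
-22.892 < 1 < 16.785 True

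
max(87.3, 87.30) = 87.30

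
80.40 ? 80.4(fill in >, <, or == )==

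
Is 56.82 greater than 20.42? Yes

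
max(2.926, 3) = 3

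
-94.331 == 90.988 False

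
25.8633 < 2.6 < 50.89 False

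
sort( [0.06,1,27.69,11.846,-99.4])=[-99.4,0.06,1,11.846,27.69]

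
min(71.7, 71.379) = 71.379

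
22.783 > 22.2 True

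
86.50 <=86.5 True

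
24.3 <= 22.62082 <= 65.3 False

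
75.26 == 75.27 False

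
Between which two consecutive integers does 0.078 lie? 0 and 1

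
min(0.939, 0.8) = 0.8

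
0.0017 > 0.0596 False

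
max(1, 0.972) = 1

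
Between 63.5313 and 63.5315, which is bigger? 63.5315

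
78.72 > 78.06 True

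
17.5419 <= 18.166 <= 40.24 True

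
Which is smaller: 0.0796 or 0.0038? 0.0038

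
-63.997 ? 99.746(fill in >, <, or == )<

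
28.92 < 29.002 True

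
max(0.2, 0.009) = 0.2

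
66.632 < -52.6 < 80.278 False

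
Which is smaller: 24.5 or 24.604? 24.5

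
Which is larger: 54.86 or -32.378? 54.86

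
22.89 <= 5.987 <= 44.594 False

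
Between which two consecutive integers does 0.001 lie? 0 and 1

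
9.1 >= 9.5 False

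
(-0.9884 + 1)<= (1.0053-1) False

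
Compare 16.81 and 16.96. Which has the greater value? 16.96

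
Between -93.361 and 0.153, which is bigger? 0.153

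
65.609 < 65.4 False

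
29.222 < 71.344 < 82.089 True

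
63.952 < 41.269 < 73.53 False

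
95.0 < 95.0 False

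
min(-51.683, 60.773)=-51.683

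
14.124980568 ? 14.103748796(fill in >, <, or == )>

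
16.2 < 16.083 False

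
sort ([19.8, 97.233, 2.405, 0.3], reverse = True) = [97.233, 19.8, 2.405, 0.3]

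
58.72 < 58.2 False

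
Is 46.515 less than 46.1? No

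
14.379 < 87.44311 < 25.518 False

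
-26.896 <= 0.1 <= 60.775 True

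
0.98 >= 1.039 False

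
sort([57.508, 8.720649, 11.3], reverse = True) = [57.508, 11.3, 8.720649]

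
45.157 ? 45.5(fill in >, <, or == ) <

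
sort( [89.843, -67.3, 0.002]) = [-67.3, 0.002, 89.843]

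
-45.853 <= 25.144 True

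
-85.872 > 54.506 False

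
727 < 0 False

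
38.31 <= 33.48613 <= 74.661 False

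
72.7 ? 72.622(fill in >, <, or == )>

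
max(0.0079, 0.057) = 0.057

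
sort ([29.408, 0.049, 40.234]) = [0.049, 29.408, 40.234]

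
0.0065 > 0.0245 False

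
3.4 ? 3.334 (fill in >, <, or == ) >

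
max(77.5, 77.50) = 77.50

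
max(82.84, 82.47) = 82.84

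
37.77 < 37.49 False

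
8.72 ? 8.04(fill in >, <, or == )>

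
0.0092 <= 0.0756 True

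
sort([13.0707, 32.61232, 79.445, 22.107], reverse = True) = [79.445, 32.61232, 22.107, 13.0707]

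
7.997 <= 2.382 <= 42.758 False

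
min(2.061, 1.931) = 1.931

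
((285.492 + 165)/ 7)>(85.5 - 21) False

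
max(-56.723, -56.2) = -56.2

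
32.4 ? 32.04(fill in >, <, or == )>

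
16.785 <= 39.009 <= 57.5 True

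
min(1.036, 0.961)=0.961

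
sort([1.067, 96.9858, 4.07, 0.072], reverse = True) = [96.9858, 4.07, 1.067, 0.072]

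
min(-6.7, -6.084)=-6.7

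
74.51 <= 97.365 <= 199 True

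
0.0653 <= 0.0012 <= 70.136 False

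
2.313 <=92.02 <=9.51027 False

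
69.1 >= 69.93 False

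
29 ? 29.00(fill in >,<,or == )==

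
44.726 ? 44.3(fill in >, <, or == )>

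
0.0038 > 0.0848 False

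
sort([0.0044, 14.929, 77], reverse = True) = [77, 14.929, 0.0044]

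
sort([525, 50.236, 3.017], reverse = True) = [525, 50.236, 3.017]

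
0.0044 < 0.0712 True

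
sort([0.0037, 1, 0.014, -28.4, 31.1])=[-28.4, 0.0037, 0.014, 1, 31.1]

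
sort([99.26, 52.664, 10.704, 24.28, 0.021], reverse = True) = [99.26, 52.664, 24.28, 10.704, 0.021]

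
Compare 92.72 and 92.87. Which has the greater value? 92.87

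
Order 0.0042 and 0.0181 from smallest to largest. 0.0042, 0.0181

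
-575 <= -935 False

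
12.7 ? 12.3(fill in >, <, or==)>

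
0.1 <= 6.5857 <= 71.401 True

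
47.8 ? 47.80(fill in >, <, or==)==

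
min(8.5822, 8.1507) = 8.1507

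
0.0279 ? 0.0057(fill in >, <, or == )>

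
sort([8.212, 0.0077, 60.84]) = [0.0077, 8.212, 60.84]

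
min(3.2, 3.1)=3.1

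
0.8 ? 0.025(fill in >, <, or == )>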